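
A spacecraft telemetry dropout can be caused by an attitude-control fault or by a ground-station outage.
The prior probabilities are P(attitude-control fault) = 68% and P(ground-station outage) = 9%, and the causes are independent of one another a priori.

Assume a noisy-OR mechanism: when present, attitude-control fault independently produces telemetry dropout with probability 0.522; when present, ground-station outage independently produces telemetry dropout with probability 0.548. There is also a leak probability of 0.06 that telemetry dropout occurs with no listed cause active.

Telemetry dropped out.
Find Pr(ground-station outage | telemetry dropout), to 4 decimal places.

Under noisy-OR, P(telemetry dropout | causes) = 1 − (1−0.06)·∏(1−qᵢ) over the active causes.
For the numerator, keep only ground-station outage=true terms: 0.016563 + 0.048771 = 0.065334
Denominator P(telemetry dropout): 0.06·0.32·0.91 + 0.57512·0.32·0.09 + 0.55068·0.68·0.91 + 0.796907·0.68·0.09 = 0.423567
P(ground-station outage | telemetry dropout) = 0.065334/0.423567 ≈ 0.1542

Pr(ground-station outage | telemetry dropout) ≈ 0.1542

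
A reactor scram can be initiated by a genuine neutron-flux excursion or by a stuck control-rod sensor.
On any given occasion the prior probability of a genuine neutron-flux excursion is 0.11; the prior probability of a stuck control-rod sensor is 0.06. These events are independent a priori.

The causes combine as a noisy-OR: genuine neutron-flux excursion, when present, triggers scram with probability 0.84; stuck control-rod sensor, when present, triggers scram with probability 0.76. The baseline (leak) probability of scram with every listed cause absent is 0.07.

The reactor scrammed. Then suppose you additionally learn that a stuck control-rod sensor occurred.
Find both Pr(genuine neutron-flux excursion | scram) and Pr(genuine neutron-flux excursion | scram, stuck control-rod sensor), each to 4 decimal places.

Pr(genuine neutron-flux excursion | scram) ≈ 0.4854; Pr(genuine neutron-flux excursion | scram, stuck control-rod sensor) ≈ 0.1330

Under noisy-OR, P(scram | causes) = 1 − (1−0.07)·∏(1−qᵢ) over the active causes.
P(scram) = 0.07·0.89·0.94 + 0.7768·0.89·0.06 + 0.8512·0.11·0.94 + 0.964288·0.11·0.06 = 0.058562 + 0.041481 + 0.088014 + 0.006364 = 0.194421
The genuine neutron-flux excursion-present share is 0.088014 + 0.006364 = 0.094378.
P(genuine neutron-flux excursion | scram) = 0.094378 / 0.194421 ≈ 0.4854

Now also conditioning on stuck control-rod sensor=true:
P(scram | stuck control-rod sensor) = 0.7768*0.89 + 0.964288*0.11 = 0.691352 + 0.106072 = 0.797424
Restricting to configurations with genuine neutron-flux excursion present: 0.964288*0.11 = 0.106072.
So P(genuine neutron-flux excursion | scram, stuck control-rod sensor) = 0.106072/0.797424 ≈ 0.1330.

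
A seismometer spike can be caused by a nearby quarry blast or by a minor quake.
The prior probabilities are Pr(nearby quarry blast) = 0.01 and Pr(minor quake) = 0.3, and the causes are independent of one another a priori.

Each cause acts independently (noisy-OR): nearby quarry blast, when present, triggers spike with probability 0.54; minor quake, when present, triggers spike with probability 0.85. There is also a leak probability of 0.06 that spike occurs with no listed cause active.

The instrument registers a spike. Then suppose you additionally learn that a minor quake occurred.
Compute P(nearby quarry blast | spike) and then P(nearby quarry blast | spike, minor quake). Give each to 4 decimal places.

Under noisy-OR, P(spike | causes) = 1 − (1−0.06)·∏(1−qᵢ) over the active causes.
P(spike) = 0.06*0.99*0.7 + 0.859*0.99*0.3 + 0.5676*0.01*0.7 + 0.93514*0.01*0.3 = 0.041580 + 0.255123 + 0.003973 + 0.002805 = 0.303481
Of this, 0.006778 comes from 0.003973 + 0.002805 (the nearby quarry blast=true cases).
Hence the posterior is 0.006778/0.303481 ≈ 0.0223.

Now also conditioning on minor quake=true:
For the numerator, keep only nearby quarry blast=true terms: 0.93514×0.01 = 0.009351
Denominator P(spike | minor quake): 0.859×0.99 + 0.93514×0.01 = 0.859761
Posterior = 0.009351 / 0.859761 ≈ 0.0109

P(nearby quarry blast | spike) ≈ 0.0223; P(nearby quarry blast | spike, minor quake) ≈ 0.0109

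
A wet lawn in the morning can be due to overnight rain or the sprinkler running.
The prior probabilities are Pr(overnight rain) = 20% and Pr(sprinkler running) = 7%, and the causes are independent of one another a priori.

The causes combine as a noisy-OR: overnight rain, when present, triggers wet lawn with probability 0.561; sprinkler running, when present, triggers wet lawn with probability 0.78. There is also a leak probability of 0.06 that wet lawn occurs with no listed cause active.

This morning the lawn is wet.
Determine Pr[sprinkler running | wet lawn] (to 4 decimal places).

Under noisy-OR, P(wet lawn | causes) = 1 − (1−0.06)·∏(1−qᵢ) over the active causes.
Sum P(wet lawn|·) weighted by the priors over the 4 (overnight rain, sprinkler running) configurations:
  P(wet lawn) = 0.06·0.8·0.93 + 0.7932·0.8·0.07 + 0.58734·0.2·0.93 + 0.909215·0.2·0.07
        = 0.044640 + 0.044419 + 0.109245 + 0.012729 = 0.211033
Configurations with sprinkler running contribute 0.057148, so
  P(sprinkler running | wet lawn) = 0.057148 / 0.211033 ≈ 0.2708

Pr[sprinkler running | wet lawn] ≈ 0.2708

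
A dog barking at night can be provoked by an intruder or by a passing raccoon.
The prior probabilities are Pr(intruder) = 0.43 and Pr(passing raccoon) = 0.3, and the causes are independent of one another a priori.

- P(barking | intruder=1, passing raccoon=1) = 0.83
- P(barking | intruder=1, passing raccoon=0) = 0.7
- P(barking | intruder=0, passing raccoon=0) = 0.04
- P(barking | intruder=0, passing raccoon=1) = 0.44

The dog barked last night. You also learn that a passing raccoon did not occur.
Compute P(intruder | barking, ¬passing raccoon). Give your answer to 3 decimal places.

P(intruder | barking, ¬passing raccoon) ≈ 0.930

For the numerator, keep only intruder=true terms: 0.7*0.43 = 0.301000
The normalizing constant is 0.04*0.57 + 0.7*0.43 = 0.323800
Posterior = 0.301000 / 0.323800 ≈ 0.930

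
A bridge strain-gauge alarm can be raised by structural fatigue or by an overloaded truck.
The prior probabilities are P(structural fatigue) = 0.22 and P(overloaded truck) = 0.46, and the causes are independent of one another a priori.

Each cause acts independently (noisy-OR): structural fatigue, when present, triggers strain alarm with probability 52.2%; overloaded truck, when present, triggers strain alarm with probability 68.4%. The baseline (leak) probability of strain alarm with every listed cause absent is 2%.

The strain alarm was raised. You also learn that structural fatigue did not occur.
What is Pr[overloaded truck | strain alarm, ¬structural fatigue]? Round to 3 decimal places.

Under noisy-OR, P(strain alarm | causes) = 1 − (1−0.02)·∏(1−qᵢ) over the active causes.
Sum P(strain alarm|·) weighted by the priors over both values of overloaded truck:
  P(strain alarm | ¬structural fatigue) = 0.02×0.54 + 0.69032×0.46
        = 0.010800 + 0.317547 = 0.328347
Configurations with overloaded truck contribute 0.317547, so
  P(overloaded truck | strain alarm, ¬structural fatigue) = 0.317547 / 0.328347 ≈ 0.967

Pr[overloaded truck | strain alarm, ¬structural fatigue] ≈ 0.967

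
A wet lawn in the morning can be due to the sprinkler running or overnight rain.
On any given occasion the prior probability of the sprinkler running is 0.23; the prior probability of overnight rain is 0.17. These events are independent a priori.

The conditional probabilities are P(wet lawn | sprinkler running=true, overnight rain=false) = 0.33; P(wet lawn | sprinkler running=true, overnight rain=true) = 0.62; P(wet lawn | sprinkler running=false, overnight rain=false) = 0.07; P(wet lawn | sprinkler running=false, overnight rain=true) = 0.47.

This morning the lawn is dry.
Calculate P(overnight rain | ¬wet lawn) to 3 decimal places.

P(overnight rain | ¬wet lawn) ≈ 0.104

P(¬wet lawn) = 0.93*0.77*0.83 + 0.53*0.77*0.17 + 0.67*0.23*0.83 + 0.38*0.23*0.17 = 0.594363 + 0.069377 + 0.127903 + 0.014858 = 0.806501
The overnight rain-present share is 0.069377 + 0.014858 = 0.084235.
So P(overnight rain | ¬wet lawn) = 0.084235/0.806501 ≈ 0.104.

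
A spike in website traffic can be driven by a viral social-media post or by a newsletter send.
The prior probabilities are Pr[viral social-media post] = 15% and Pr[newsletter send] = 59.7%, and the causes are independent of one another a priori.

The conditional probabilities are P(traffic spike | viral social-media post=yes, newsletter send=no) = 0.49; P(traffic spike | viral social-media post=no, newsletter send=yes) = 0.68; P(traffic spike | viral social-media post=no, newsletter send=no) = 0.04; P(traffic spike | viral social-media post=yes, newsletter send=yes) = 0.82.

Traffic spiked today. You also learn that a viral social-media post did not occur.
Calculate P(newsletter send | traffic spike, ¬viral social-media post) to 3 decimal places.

P(newsletter send | traffic spike, ¬viral social-media post) ≈ 0.962

Numerator (weight on configurations with newsletter send): 0.68·0.597 = 0.405960
Normalizer over all consistent configurations: 0.04·0.403 + 0.68·0.597 = 0.422080
P(newsletter send | traffic spike, ¬viral social-media post) = 0.405960/0.422080 ≈ 0.962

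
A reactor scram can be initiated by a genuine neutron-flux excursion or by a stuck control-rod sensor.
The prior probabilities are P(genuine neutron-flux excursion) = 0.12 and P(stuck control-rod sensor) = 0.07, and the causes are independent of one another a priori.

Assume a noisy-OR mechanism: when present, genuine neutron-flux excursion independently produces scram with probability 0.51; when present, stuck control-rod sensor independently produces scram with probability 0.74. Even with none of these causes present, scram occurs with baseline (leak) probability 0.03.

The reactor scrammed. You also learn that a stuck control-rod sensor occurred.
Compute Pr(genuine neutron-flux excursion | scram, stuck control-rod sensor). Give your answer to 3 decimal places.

Under noisy-OR, P(scram | causes) = 1 − (1−0.03)·∏(1−qᵢ) over the active causes.
Sum P(scram|·) weighted by the priors over both values of genuine neutron-flux excursion:
  P(scram | stuck control-rod sensor) = 0.7478·0.88 + 0.876422·0.12
        = 0.658064 + 0.105171 = 0.763235
Configurations with genuine neutron-flux excursion contribute 0.105171, so
  P(genuine neutron-flux excursion | scram, stuck control-rod sensor) = 0.105171 / 0.763235 ≈ 0.138

Pr(genuine neutron-flux excursion | scram, stuck control-rod sensor) ≈ 0.138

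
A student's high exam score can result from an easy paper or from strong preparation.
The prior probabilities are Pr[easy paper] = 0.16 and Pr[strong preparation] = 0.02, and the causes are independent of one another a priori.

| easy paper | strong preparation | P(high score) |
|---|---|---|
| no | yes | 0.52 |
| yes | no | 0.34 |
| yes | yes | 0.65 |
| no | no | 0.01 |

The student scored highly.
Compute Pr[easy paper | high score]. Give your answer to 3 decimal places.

Pr[easy paper | high score] ≈ 0.766

P(high score) = 0.01*0.84*0.98 + 0.52*0.84*0.02 + 0.34*0.16*0.98 + 0.65*0.16*0.02 = 0.008232 + 0.008736 + 0.053312 + 0.002080 = 0.072360
Of this, 0.055392 comes from 0.053312 + 0.002080 (the easy paper=true cases).
Hence the posterior is 0.055392/0.072360 ≈ 0.766.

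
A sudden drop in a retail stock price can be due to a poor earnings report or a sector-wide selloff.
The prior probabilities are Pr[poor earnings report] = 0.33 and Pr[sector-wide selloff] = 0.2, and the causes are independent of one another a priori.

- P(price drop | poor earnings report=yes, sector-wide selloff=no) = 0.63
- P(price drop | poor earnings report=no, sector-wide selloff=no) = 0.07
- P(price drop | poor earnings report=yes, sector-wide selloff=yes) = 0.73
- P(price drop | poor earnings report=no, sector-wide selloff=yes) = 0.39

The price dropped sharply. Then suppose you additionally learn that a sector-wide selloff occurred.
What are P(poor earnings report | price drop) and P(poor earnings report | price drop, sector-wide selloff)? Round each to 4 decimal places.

P(price drop) = 0.07×0.67×0.8 + 0.39×0.67×0.2 + 0.63×0.33×0.8 + 0.73×0.33×0.2 = 0.037520 + 0.052260 + 0.166320 + 0.048180 = 0.304280
Restricting to configurations with poor earnings report present: 0.166320 + 0.048180 = 0.214500.
So P(poor earnings report | price drop) = 0.214500/0.304280 ≈ 0.7049.

Now also conditioning on sector-wide selloff=true:
By total probability over both values of poor earnings report:
  P(price drop | sector-wide selloff) = 0.39*0.67 + 0.73*0.33
        = 0.261300 + 0.240900 = 0.502200
Configurations with poor earnings report contribute 0.240900, so
  P(poor earnings report | price drop, sector-wide selloff) = 0.240900 / 0.502200 ≈ 0.4797
Conditioning on sector-wide selloff lowers the posterior on poor earnings report: the classic explaining-away effect in a common-effect structure.

P(poor earnings report | price drop) ≈ 0.7049; P(poor earnings report | price drop, sector-wide selloff) ≈ 0.4797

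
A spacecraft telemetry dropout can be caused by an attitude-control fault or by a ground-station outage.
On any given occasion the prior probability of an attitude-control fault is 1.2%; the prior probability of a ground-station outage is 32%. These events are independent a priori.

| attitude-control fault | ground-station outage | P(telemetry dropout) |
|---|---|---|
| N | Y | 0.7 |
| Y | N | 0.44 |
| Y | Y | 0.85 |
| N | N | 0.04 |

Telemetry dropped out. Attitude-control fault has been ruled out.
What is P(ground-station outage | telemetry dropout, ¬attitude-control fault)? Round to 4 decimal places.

P(ground-station outage | telemetry dropout, ¬attitude-control fault) ≈ 0.8917

Numerator (weight on configurations with ground-station outage): 0.7·0.32 = 0.224000
Denominator P(telemetry dropout | ¬attitude-control fault): 0.04·0.68 + 0.7·0.32 = 0.251200
P(ground-station outage | telemetry dropout, ¬attitude-control fault) = 0.224000/0.251200 ≈ 0.8917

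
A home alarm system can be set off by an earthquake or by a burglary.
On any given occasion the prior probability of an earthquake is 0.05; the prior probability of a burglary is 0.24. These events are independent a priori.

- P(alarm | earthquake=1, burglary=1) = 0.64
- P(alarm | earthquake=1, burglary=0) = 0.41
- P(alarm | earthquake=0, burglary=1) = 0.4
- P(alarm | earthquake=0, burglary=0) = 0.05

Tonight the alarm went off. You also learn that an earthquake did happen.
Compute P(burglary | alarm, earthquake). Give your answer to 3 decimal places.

P(alarm | earthquake) = 0.41×0.76 + 0.64×0.24 = 0.311600 + 0.153600 = 0.465200
Of this, 0.153600 comes from 0.64×0.24 (the burglary=true cases).
P(burglary | alarm, earthquake) = 0.153600 / 0.465200 ≈ 0.330

P(burglary | alarm, earthquake) ≈ 0.330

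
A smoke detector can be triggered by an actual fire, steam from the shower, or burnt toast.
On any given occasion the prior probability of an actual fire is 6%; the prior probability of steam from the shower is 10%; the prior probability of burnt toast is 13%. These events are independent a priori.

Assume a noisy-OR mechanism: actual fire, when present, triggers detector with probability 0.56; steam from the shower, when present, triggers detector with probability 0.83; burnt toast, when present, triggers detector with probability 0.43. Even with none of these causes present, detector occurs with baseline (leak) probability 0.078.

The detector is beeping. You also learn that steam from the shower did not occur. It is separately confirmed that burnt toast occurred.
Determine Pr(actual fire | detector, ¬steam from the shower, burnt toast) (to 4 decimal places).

Under noisy-OR, P(detector | causes) = 1 − (1−0.078)·∏(1−qᵢ) over the active causes.
By total probability over both values of actual fire:
  P(detector | ¬steam from the shower, burnt toast) = 0.47446·0.94 + 0.768762·0.06
        = 0.445992 + 0.046126 = 0.492118
Keeping only the actual fire-present terms gives 0.046126, so
  P(actual fire | detector, ¬steam from the shower, burnt toast) = 0.046126 / 0.492118 ≈ 0.0937

Pr(actual fire | detector, ¬steam from the shower, burnt toast) ≈ 0.0937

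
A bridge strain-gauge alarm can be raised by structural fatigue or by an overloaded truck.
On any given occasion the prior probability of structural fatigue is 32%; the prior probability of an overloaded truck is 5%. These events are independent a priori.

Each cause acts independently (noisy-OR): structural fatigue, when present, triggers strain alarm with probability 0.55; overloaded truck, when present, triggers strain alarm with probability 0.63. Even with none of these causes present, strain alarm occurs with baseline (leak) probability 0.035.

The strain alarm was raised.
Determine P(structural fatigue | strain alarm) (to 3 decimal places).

P(structural fatigue | strain alarm) ≈ 0.807

Under noisy-OR, P(strain alarm | causes) = 1 − (1−0.035)·∏(1−qᵢ) over the active causes.
For the numerator, keep only structural fatigue=true terms: 0.171988 + 0.013429 = 0.185417
Normalizer over all consistent configurations: 0.035*0.68*0.95 + 0.64295*0.68*0.05 + 0.56575*0.32*0.95 + 0.839328*0.32*0.05 = 0.229887
Posterior = 0.185417 / 0.229887 ≈ 0.807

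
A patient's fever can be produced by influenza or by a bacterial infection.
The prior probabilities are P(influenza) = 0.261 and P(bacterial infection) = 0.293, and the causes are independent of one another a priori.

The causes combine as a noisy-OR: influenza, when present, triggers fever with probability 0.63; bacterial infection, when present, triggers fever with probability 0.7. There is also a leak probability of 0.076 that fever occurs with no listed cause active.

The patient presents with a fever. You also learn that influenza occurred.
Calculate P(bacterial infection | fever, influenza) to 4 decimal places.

P(bacterial infection | fever, influenza) ≈ 0.3611

Under noisy-OR, P(fever | causes) = 1 − (1−0.076)·∏(1−qᵢ) over the active causes.
P(fever | influenza) = 0.65812·0.707 + 0.897436·0.293 = 0.465291 + 0.262949 = 0.728240
Restricting to configurations with bacterial infection present: 0.897436·0.293 = 0.262949.
So P(bacterial infection | fever, influenza) = 0.262949/0.728240 ≈ 0.3611.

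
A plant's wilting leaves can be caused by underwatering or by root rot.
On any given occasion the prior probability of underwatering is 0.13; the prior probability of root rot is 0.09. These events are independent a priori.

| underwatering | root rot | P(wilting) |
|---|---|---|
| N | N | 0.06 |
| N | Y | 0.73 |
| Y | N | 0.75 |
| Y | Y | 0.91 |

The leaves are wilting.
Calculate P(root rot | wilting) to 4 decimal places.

P(root rot | wilting) ≈ 0.3323

P(wilting) = 0.06×0.87×0.91 + 0.73×0.87×0.09 + 0.75×0.13×0.91 + 0.91×0.13×0.09 = 0.047502 + 0.057159 + 0.088725 + 0.010647 = 0.204033
The root rot-present share is 0.057159 + 0.010647 = 0.067806.
P(root rot | wilting) = 0.067806 / 0.204033 ≈ 0.3323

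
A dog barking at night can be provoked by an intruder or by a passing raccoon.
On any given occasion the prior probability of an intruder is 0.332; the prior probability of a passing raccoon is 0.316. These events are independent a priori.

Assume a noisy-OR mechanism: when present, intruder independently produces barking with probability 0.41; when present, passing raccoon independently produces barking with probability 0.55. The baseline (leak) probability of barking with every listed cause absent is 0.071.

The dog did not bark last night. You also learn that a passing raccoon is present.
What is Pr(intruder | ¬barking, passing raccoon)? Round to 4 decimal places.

Under noisy-OR, P(barking | causes) = 1 − (1−0.071)·∏(1−qᵢ) over the active causes.
P(¬barking | passing raccoon) = 0.41805×0.668 + 0.246649×0.332 = 0.279257 + 0.081887 = 0.361144
Restricting to configurations with intruder present: 0.246649×0.332 = 0.081887.
So P(intruder | ¬barking, passing raccoon) = 0.081887/0.361144 ≈ 0.2267.

Pr(intruder | ¬barking, passing raccoon) ≈ 0.2267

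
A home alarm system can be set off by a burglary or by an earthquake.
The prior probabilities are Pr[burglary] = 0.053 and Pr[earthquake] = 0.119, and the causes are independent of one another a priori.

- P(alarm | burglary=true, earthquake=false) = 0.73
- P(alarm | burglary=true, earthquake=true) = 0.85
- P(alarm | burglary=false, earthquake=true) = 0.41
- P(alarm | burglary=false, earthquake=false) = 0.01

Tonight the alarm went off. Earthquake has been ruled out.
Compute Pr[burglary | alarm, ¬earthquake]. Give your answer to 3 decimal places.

Pr[burglary | alarm, ¬earthquake] ≈ 0.803

P(alarm | ¬earthquake) = 0.01×0.947 + 0.73×0.053 = 0.009470 + 0.038690 = 0.048160
Of this, 0.038690 comes from 0.73×0.053 (the burglary=true cases).
So P(burglary | alarm, ¬earthquake) = 0.038690/0.048160 ≈ 0.803.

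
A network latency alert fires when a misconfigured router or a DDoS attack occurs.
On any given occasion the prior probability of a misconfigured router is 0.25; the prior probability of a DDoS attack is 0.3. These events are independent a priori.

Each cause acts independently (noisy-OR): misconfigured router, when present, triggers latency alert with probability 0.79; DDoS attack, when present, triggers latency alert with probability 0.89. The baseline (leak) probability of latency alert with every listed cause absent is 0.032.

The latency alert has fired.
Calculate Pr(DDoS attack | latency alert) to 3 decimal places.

Under noisy-OR, P(latency alert | causes) = 1 − (1−0.032)·∏(1−qᵢ) over the active causes.
P(latency alert) = 0.032×0.75×0.7 + 0.89352×0.75×0.3 + 0.79672×0.25×0.7 + 0.977639×0.25×0.3 = 0.016800 + 0.201042 + 0.139426 + 0.073323 = 0.430591
The DDoS attack-present share is 0.201042 + 0.073323 = 0.274365.
Hence the posterior is 0.274365/0.430591 ≈ 0.637.

Pr(DDoS attack | latency alert) ≈ 0.637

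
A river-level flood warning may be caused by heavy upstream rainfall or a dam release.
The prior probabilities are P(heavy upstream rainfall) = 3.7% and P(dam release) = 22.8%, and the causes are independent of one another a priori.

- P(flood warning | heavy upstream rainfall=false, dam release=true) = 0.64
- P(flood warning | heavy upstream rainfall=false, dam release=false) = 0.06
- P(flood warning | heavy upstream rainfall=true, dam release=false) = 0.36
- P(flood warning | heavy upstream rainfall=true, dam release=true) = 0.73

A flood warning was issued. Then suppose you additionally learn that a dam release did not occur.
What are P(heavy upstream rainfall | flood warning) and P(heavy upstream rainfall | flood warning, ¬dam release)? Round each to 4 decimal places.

Weight on heavy upstream rainfall=true, given the evidence: 0.010283 + 0.006158 = 0.016441
Normalizer over all consistent configurations: 0.06×0.963×0.772 + 0.64×0.963×0.228 + 0.36×0.037×0.772 + 0.73×0.037×0.228 = 0.201568
Posterior = 0.016441 / 0.201568 ≈ 0.0816

With the extra evidence:
P(flood warning | ¬dam release) = 0.06×0.963 + 0.36×0.037 = 0.057780 + 0.013320 = 0.071100
Of this, 0.013320 comes from 0.36×0.037 (the heavy upstream rainfall=true cases).
Hence the posterior is 0.013320/0.071100 ≈ 0.1873.
Ruling out dam release raises the posterior on heavy upstream rainfall — the flip side of explaining away.

P(heavy upstream rainfall | flood warning) ≈ 0.0816; P(heavy upstream rainfall | flood warning, ¬dam release) ≈ 0.1873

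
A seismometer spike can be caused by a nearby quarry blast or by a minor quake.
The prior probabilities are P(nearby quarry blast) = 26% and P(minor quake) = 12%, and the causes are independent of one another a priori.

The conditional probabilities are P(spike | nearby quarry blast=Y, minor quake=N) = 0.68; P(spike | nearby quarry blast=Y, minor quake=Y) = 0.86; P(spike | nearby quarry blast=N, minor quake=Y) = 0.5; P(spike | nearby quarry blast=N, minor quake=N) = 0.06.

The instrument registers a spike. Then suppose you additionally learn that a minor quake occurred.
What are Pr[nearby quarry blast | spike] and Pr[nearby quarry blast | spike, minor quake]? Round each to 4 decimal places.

P(spike) = 0.06*0.74*0.88 + 0.5*0.74*0.12 + 0.68*0.26*0.88 + 0.86*0.26*0.12 = 0.039072 + 0.044400 + 0.155584 + 0.026832 = 0.265888
Of this, 0.182416 comes from 0.155584 + 0.026832 (the nearby quarry blast=true cases).
So P(nearby quarry blast | spike) = 0.182416/0.265888 ≈ 0.6861.

Now condition on the additional information:
P(spike | minor quake) = 0.5×0.74 + 0.86×0.26 = 0.370000 + 0.223600 = 0.593600
Of this, 0.223600 comes from 0.86×0.26 (the nearby quarry blast=true cases).
Hence the posterior is 0.223600/0.593600 ≈ 0.3767.
The drop from 0.6861 to 0.3767 is the explaining-away (discounting) effect.

Pr[nearby quarry blast | spike] ≈ 0.6861; Pr[nearby quarry blast | spike, minor quake] ≈ 0.3767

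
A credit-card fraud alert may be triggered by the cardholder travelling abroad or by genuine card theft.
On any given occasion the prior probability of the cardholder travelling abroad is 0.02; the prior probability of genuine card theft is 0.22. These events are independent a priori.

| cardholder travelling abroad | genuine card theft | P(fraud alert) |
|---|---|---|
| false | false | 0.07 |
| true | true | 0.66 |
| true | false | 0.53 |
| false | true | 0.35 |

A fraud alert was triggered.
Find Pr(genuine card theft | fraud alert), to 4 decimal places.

Pr(genuine card theft | fraud alert) ≈ 0.5592

For the numerator, keep only genuine card theft=true terms: 0.075460 + 0.002904 = 0.078364
Normalizer over all consistent configurations: 0.07·0.98·0.78 + 0.35·0.98·0.22 + 0.53·0.02·0.78 + 0.66·0.02·0.22 = 0.140140
Posterior = 0.078364 / 0.140140 ≈ 0.5592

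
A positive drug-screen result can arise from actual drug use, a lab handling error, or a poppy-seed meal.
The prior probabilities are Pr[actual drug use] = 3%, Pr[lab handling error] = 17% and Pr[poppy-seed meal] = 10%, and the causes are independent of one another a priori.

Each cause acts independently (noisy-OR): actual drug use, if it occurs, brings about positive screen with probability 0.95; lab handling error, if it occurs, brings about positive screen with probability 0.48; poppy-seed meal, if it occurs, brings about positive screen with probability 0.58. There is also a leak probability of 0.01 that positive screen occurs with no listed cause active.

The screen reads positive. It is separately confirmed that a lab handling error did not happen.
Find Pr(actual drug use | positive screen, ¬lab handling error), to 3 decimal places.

Under noisy-OR, P(positive screen | causes) = 1 − (1−0.01)·∏(1−qᵢ) over the active causes.
P(positive screen | ¬lab handling error) = 0.01×0.97×0.9 + 0.5842×0.97×0.1 + 0.9505×0.03×0.9 + 0.97921×0.03×0.1 = 0.008730 + 0.056667 + 0.025663 + 0.002938 = 0.093998
The actual drug use-present share is 0.025663 + 0.002938 = 0.028601.
P(actual drug use | positive screen, ¬lab handling error) = 0.028601 / 0.093998 ≈ 0.304

Pr(actual drug use | positive screen, ¬lab handling error) ≈ 0.304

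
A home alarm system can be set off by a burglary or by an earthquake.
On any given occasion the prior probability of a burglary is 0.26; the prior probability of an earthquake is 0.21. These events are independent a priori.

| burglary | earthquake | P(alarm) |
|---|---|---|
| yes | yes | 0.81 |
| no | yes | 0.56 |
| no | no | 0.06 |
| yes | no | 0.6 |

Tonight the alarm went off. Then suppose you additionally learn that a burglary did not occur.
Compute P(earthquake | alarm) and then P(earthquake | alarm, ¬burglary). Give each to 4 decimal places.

For the numerator, keep only earthquake=true terms: 0.087024 + 0.044226 = 0.131250
Denominator P(alarm): 0.06·0.74·0.79 + 0.56·0.74·0.21 + 0.6·0.26·0.79 + 0.81·0.26·0.21 = 0.289566
P(earthquake | alarm) = 0.131250/0.289566 ≈ 0.4533

Now also conditioning on burglary≠true:
Numerator (weight on configurations with earthquake): 0.56*0.21 = 0.117600
The normalizing constant is 0.06*0.79 + 0.56*0.21 = 0.165000
Posterior = 0.117600 / 0.165000 ≈ 0.7127
With burglary excluded, earthquake must carry more of the explanatory weight for the alarm.

P(earthquake | alarm) ≈ 0.4533; P(earthquake | alarm, ¬burglary) ≈ 0.7127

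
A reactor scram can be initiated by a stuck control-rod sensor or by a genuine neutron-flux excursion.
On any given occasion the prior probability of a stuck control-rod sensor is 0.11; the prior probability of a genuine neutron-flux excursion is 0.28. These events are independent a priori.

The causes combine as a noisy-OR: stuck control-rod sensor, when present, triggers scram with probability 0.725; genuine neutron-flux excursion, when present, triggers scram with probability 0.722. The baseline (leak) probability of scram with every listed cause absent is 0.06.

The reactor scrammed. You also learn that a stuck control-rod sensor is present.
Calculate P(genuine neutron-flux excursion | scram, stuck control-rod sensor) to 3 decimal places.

P(genuine neutron-flux excursion | scram, stuck control-rod sensor) ≈ 0.327

Under noisy-OR, P(scram | causes) = 1 − (1−0.06)·∏(1−qᵢ) over the active causes.
Weight on genuine neutron-flux excursion=true, given the evidence: 0.928137×0.28 = 0.259878
The normalizing constant is 0.7415×0.72 + 0.928137×0.28 = 0.793758
P(genuine neutron-flux excursion | scram, stuck control-rod sensor) = 0.259878/0.793758 ≈ 0.327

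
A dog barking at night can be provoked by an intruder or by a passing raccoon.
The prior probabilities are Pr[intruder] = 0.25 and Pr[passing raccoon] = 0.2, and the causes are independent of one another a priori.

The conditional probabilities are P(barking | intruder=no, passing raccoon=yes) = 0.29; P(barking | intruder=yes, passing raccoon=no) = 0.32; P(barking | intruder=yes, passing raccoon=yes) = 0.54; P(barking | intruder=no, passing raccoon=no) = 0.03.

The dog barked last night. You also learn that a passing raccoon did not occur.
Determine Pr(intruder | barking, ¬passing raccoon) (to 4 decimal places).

Numerator (weight on configurations with intruder): 0.32·0.25 = 0.080000
The normalizing constant is 0.03·0.75 + 0.32·0.25 = 0.102500
P(intruder | barking, ¬passing raccoon) = 0.080000/0.102500 ≈ 0.7805

Pr(intruder | barking, ¬passing raccoon) ≈ 0.7805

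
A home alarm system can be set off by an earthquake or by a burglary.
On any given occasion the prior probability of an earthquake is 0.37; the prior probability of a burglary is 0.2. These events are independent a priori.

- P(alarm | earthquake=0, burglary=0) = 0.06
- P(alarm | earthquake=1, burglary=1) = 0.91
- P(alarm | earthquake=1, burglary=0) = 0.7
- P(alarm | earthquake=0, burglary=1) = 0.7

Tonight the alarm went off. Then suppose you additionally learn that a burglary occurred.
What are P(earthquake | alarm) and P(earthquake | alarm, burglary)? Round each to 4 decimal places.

Weight on earthquake=true, given the evidence: 0.207200 + 0.067340 = 0.274540
The normalizing constant is 0.06·0.63·0.8 + 0.7·0.63·0.2 + 0.7·0.37·0.8 + 0.91·0.37·0.2 = 0.392980
Posterior = 0.274540 / 0.392980 ≈ 0.6986

With the extra evidence:
P(alarm | burglary) = 0.7*0.63 + 0.91*0.37 = 0.441000 + 0.336700 = 0.777700
Restricting to configurations with earthquake present: 0.91*0.37 = 0.336700.
Hence the posterior is 0.336700/0.777700 ≈ 0.4329.

P(earthquake | alarm) ≈ 0.6986; P(earthquake | alarm, burglary) ≈ 0.4329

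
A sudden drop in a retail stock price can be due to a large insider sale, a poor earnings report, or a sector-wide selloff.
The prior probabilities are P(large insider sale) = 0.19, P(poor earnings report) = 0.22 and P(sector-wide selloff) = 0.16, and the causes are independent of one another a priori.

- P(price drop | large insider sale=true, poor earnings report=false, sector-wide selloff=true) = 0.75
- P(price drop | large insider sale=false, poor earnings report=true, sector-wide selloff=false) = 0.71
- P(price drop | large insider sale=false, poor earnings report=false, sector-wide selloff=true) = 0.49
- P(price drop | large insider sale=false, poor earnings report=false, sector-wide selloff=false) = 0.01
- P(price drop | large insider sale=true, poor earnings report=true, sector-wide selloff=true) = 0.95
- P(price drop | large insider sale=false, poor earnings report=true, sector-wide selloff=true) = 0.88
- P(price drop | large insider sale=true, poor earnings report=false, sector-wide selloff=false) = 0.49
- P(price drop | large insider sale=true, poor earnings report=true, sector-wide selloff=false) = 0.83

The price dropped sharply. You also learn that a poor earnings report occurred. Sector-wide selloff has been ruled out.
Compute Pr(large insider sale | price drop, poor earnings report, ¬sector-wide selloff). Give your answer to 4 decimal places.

P(price drop | poor earnings report, ¬sector-wide selloff) = 0.71·0.81 + 0.83·0.19 = 0.575100 + 0.157700 = 0.732800
Restricting to configurations with large insider sale present: 0.83·0.19 = 0.157700.
Hence the posterior is 0.157700/0.732800 ≈ 0.2152.

Pr(large insider sale | price drop, poor earnings report, ¬sector-wide selloff) ≈ 0.2152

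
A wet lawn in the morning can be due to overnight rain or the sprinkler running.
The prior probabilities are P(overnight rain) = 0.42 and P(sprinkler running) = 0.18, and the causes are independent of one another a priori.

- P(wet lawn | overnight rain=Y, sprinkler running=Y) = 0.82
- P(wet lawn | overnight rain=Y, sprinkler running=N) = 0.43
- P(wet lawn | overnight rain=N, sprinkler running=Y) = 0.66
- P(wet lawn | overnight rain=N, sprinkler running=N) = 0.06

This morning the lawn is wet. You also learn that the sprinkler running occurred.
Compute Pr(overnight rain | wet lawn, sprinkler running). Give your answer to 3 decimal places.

Enumerate both values of overnight rain and weight by the priors:
  P(wet lawn | sprinkler running) = 0.66·0.58 + 0.82·0.42
        = 0.382800 + 0.344400 = 0.727200
The terms with overnight rain present sum to 0.344400, so
  P(overnight rain | wet lawn, sprinkler running) = 0.344400 / 0.727200 ≈ 0.474

Pr(overnight rain | wet lawn, sprinkler running) ≈ 0.474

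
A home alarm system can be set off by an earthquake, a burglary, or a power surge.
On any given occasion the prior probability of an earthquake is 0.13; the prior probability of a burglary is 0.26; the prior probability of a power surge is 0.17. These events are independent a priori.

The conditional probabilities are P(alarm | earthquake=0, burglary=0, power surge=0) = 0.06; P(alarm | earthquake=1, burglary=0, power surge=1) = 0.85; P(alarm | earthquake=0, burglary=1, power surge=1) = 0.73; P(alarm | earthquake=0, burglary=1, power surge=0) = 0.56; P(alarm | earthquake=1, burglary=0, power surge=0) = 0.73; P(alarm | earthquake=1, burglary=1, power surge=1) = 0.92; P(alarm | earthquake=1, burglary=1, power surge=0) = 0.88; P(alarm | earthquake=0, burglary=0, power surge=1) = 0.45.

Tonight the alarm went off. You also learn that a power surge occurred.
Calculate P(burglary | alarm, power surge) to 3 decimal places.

P(burglary | alarm, power surge) ≈ 0.346

P(alarm | power surge) = 0.45*0.87*0.74 + 0.73*0.87*0.26 + 0.85*0.13*0.74 + 0.92*0.13*0.26 = 0.289710 + 0.165126 + 0.081770 + 0.031096 = 0.567702
The burglary-present share is 0.165126 + 0.031096 = 0.196222.
Hence the posterior is 0.196222/0.567702 ≈ 0.346.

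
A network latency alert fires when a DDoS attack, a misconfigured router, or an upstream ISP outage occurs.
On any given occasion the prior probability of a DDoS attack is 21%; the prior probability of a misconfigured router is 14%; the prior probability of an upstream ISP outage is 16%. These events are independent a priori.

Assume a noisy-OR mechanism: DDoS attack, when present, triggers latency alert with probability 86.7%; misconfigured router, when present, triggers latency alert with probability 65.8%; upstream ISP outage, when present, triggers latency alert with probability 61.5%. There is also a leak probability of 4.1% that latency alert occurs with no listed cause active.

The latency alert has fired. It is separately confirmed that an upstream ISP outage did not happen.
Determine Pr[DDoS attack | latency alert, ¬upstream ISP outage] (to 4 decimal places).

Under noisy-OR, P(latency alert | causes) = 1 − (1−0.041)·∏(1−qᵢ) over the active causes.
P(latency alert | ¬upstream ISP outage) = 0.041*0.79*0.86 + 0.672022*0.79*0.14 + 0.872453*0.21*0.86 + 0.956379*0.21*0.14 = 0.027855 + 0.074326 + 0.157565 + 0.028118 = 0.287864
The DDoS attack-present share is 0.157565 + 0.028118 = 0.185683.
P(DDoS attack | latency alert, ¬upstream ISP outage) = 0.185683 / 0.287864 ≈ 0.6450

Pr[DDoS attack | latency alert, ¬upstream ISP outage] ≈ 0.6450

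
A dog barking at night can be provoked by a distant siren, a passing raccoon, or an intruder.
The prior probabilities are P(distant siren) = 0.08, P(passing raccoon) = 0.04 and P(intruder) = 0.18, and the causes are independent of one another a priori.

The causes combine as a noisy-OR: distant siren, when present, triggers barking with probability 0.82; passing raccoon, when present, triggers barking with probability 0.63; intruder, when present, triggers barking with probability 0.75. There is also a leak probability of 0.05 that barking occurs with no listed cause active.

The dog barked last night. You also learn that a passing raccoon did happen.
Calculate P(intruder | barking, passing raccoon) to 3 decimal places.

Under noisy-OR, P(barking | causes) = 1 − (1−0.05)·∏(1−qᵢ) over the active causes.
Weight on intruder=true, given the evidence: 0.151048 + 0.014172 = 0.165220
The normalizing constant is 0.6485×0.92×0.82 + 0.912125×0.92×0.18 + 0.93673×0.08×0.82 + 0.984182×0.08×0.18 = 0.715897
P(intruder | barking, passing raccoon) = 0.165220/0.715897 ≈ 0.231

P(intruder | barking, passing raccoon) ≈ 0.231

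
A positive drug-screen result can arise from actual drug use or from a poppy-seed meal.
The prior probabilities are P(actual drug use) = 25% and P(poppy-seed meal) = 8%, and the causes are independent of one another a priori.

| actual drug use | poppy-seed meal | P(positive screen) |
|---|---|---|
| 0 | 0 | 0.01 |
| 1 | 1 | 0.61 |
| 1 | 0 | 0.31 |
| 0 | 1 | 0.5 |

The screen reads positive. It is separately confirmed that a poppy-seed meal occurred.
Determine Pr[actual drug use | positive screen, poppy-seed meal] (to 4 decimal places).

P(positive screen | poppy-seed meal) = 0.5×0.75 + 0.61×0.25 = 0.375000 + 0.152500 = 0.527500
Restricting to configurations with actual drug use present: 0.61×0.25 = 0.152500.
So P(actual drug use | positive screen, poppy-seed meal) = 0.152500/0.527500 ≈ 0.2891.

Pr[actual drug use | positive screen, poppy-seed meal] ≈ 0.2891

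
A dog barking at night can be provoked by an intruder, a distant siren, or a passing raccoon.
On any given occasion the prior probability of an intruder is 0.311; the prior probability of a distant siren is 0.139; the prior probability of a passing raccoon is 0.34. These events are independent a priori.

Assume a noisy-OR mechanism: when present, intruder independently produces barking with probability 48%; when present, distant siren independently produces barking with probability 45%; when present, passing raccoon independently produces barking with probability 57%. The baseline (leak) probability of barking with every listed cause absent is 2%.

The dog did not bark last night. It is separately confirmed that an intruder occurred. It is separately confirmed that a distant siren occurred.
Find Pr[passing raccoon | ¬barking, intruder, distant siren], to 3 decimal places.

Pr[passing raccoon | ¬barking, intruder, distant siren] ≈ 0.181

Under noisy-OR, P(barking | causes) = 1 − (1−0.02)·∏(1−qᵢ) over the active causes.
P(¬barking | intruder, distant siren) = 0.28028×0.66 + 0.12052×0.34 = 0.184985 + 0.040977 = 0.225962
The passing raccoon-present share is 0.12052×0.34 = 0.040977.
Hence the posterior is 0.040977/0.225962 ≈ 0.181.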